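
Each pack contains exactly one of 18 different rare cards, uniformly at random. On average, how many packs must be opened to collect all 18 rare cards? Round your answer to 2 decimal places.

62.91

After i distinct types are collected, each trial gives a new one with probability (18−i)/18, so the expected wait for the next new type is 18/(18−i).
E = 18/18 + 18/17 + 18/16 + 18/15 + 18/14 + 18/13 + 18/12 + 18/11 + 18/10 + 18/9 + 18/8 + 18/7 + 18/6 + 18/5 + 18/4 + 18/3 + 18/2 + 18/1 = 42822903/680680 ≈ 62.91.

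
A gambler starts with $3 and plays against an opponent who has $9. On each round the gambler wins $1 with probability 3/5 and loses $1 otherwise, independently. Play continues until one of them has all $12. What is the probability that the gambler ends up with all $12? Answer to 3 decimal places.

0.709

Let r = q/p = (2/5)/(3/5) = 2/3. The recurrence P(i) = p·P(i+1) + q·P(i−1) with P(0)=0, P(12)=1 gives P(i) = (1 − r^i)/(1 − r^12).
P(3) = (1 − (2/3)^3) / (1 − (2/3)^12) = 19683/27755 ≈ 0.709.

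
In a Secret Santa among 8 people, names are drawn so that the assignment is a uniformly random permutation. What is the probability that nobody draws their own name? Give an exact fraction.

This is the derangement probability: permutations of 8 with no fixed point.
D(8) = 8! · (1 − 1/1! + 1/2! − ··· + (−1)^8/8!) = 14833.
P = 14833/40320 = 2119/5760.

2119/5760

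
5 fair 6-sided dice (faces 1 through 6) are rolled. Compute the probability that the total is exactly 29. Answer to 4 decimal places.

0.0006

There are 6^5 = 7776 equally likely outcomes.
The number of ordered 5-tuples from {1,…,6} summing to 29 is 5.
P(sum = 29) = 5/7776 ≈ 0.0006.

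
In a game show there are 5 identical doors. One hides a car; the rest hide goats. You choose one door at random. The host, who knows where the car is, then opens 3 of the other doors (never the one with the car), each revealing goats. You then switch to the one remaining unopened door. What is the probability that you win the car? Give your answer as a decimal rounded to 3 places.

Your original door holds the car with probability 1/5, so the other 4 collectively hold it with probability 4/5.
The host can always find 3 empty doors to open, so the reveals don't change that 4/5; it is now spread over the 1 remaining unopened door.
P(win by switching) = (4/5) · (1/1) = 4/5 ≈ 0.800.

0.800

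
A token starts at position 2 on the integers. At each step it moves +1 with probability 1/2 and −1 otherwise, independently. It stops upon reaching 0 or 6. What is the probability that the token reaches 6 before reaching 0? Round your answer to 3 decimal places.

0.333

With a fair step, P(i) = ½P(i−1) + ½P(i+1) with P(0)=0, P(6)=1 has the linear solution P(i) = i/6.
P(2) = 2/6 = 1/3 ≈ 0.333.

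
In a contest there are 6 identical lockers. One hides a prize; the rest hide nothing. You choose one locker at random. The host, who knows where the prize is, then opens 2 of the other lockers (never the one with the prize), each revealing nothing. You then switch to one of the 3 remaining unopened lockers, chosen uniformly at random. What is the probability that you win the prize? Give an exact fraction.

5/18

Your original locker holds the prize with probability 1/6, so the other 5 collectively hold it with probability 5/6.
The host can always find 2 empty lockers to open, so the reveals don't change that 5/6; it is now spread over the 3 remaining unopened lockers.
P(win by switching) = (5/6) · (1/3) = 5/18.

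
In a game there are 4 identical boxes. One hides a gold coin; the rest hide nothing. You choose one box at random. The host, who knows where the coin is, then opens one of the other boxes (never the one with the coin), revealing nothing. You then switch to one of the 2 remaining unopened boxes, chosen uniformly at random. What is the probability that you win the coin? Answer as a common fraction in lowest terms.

Your original box holds the coin with probability 1/4, so the other 3 collectively hold it with probability 3/4.
The host can always find an empty box to open, so this doesn't change that 3/4; it is now spread over the 2 remaining unopened boxes.
P(win by switching) = (3/4) · (1/2) = 3/8.

3/8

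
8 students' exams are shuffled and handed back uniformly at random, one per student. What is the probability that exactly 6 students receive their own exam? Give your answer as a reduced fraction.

Choose which 6 of the 8 are fixed: C(8,6) = 28 ways.
The remaining 2 must have no fixed point: D(2) = 1.
P = 28·1/40320 = 1/1440.

1/1440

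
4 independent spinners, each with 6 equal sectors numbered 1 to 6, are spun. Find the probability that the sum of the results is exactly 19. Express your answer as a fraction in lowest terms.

There are 6^4 = 1296 equally likely outcomes.
The number of ordered 4-tuples from {1,…,6} summing to 19 is 56.
P(sum = 19) = 56/1296 = 7/162.

7/162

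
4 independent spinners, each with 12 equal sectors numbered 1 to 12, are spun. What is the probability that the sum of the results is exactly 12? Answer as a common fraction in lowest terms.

55/6912

There are 12^4 = 20736 equally likely outcomes.
The number of ordered 4-tuples from {1,…,12} summing to 12 is 165.
P(sum = 12) = 165/20736 = 55/6912.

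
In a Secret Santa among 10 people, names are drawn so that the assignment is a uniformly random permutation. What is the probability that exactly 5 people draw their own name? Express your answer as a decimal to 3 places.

0.003

Choose which 5 of the 10 are fixed: C(10,5) = 252 ways.
The remaining 5 must have no fixed point: D(5) = 44.
P = 252·44/3628800 = 11/3600 ≈ 0.003.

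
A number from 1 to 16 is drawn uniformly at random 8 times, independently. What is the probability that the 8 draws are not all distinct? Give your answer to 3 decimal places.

0.879

P(all 8 different) = 16/16 · 15/16 · ··· · 9/16 ≈ 0.121.
P(at least two equal) = 1 − 0.121 = 0.879.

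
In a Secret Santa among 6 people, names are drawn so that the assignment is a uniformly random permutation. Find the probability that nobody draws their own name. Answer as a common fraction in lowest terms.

53/144

This is the derangement probability: permutations of 6 with no fixed point.
D(6) = 6! · (1 − 1/1! + 1/2! − ··· + (−1)^6/6!) = 265.
P = 265/720 = 53/144.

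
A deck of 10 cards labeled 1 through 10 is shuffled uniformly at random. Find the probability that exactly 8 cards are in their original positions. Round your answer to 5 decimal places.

Choose which 8 of the 10 are fixed: C(10,8) = 45 ways.
The remaining 2 must have no fixed point: D(2) = 1.
P = 45·1/3628800 = 1/80640 ≈ 0.00001.

0.00001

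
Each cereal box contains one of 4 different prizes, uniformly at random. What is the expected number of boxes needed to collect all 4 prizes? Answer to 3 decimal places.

After i distinct types are collected, each trial gives a new one with probability (4−i)/4, so the expected wait for the next new type is 4/(4−i).
E = 4/4 + 4/3 + 4/2 + 4/1 = 25/3 ≈ 8.333.

8.333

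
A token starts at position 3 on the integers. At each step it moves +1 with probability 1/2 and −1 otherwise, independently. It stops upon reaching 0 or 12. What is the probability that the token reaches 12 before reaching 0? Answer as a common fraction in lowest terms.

With a fair step, P(i) = ½P(i−1) + ½P(i+1) with P(0)=0, P(12)=1 has the linear solution P(i) = i/12.
P(3) = 3/12 = 1/4.

1/4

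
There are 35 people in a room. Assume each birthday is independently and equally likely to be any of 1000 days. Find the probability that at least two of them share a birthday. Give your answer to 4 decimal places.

0.4523

It's easier to compute the probability that all 35 are distinct.
P(all distinct) = 1000/1000 · 999/1000 · ··· · 966/1000 ≈ 0.5477.
So the probability of at least one match is 1 − 0.5477 = 0.4523.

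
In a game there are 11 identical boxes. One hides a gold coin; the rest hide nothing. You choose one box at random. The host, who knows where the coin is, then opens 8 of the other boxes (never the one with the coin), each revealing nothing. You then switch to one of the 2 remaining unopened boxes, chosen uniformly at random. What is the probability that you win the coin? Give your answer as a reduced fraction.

Your original box holds the coin with probability 1/11, so the other 10 collectively hold it with probability 10/11.
The host can always find 8 empty boxes to open, so the reveals don't change that 10/11; it is now spread over the 2 remaining unopened boxes.
P(win by switching) = (10/11) · (1/2) = 5/11.

5/11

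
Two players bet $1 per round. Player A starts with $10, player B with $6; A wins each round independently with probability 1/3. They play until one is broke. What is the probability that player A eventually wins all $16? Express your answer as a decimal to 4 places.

0.0156

Let r = q/p = (2/3)/(1/3) = 2. The recurrence P(i) = p·P(i+1) + q·P(i−1) with P(0)=0, P(16)=1 gives P(i) = (1 − r^i)/(1 − r^16).
P(10) = (1 − (2)^10) / (1 − (2)^16) = 341/21845 ≈ 0.0156.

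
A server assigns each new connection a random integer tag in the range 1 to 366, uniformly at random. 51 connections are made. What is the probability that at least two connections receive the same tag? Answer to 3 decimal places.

It's easier to compute the probability that all 51 are distinct.
P(all distinct) = 366/366 · 365/366 · ··· · 316/366 ≈ 0.026.
So the probability of at least one match is 1 − 0.026 = 0.974.

0.974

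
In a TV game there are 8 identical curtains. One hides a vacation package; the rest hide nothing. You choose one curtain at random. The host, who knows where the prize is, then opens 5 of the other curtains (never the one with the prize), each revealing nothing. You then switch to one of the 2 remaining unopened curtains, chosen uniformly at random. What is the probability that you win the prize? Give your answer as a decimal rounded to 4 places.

Your original curtain holds the prize with probability 1/8, so the other 7 collectively hold it with probability 7/8.
The host can always find 5 empty curtains to open, so the reveals don't change that 7/8; it is now spread over the 2 remaining unopened curtains.
P(win by switching) = (7/8) · (1/2) = 7/16 ≈ 0.4375.

0.4375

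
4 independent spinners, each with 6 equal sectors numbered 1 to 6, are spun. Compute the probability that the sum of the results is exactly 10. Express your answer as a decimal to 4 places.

0.0617

There are 6^4 = 1296 equally likely outcomes.
The number of ordered 4-tuples from {1,…,6} summing to 10 is 80.
P(sum = 10) = 80/1296 = 5/81 ≈ 0.0617.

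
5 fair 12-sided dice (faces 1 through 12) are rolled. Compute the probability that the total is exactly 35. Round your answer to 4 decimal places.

0.0478

There are 12^5 = 248832 equally likely outcomes.
The number of ordered 5-tuples from {1,…,12} summing to 35 is 11901.
P(sum = 35) = 11901/248832 = 3967/82944 ≈ 0.0478.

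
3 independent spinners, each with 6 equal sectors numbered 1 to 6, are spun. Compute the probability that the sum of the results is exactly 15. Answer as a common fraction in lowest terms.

5/108

There are 6^3 = 216 equally likely outcomes.
The number of ordered 3-tuples from {1,…,6} summing to 15 is 10.
P(sum = 15) = 10/216 = 5/108.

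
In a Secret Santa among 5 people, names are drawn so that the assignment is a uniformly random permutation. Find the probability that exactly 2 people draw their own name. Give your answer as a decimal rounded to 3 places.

0.167

Choose which 2 of the 5 are fixed: C(5,2) = 10 ways.
The remaining 3 must have no fixed point: D(3) = 2.
P = 10·2/120 = 1/6 ≈ 0.167.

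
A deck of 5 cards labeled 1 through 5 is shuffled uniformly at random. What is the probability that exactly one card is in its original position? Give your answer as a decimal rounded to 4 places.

0.3750

Choose which one is fixed: C(5,1) = 5 ways.
The remaining 4 must have no fixed point: D(4) = 9.
P = 5·9/120 = 3/8 ≈ 0.3750.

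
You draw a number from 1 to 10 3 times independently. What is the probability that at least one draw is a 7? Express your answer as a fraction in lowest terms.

271/1000

P(no draw is a 7) = (9/10)^3 = 729/1000.
P(at least one) = 1 − 729/1000 = 271/1000.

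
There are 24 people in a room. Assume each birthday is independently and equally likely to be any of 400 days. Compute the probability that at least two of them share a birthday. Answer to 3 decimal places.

0.505

It's easier to compute the probability that all 24 are distinct.
P(all distinct) = 400/400 · 399/400 · ··· · 377/400 ≈ 0.495.
So the probability of at least one match is 1 − 0.495 = 0.505.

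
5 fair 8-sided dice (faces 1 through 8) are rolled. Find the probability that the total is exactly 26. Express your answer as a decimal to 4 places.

0.0613

There are 8^5 = 32768 equally likely outcomes.
The number of ordered 5-tuples from {1,…,8} summing to 26 is 2010.
P(sum = 26) = 2010/32768 = 1005/16384 ≈ 0.0613.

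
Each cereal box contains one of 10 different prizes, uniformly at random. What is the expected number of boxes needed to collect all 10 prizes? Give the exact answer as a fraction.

7381/252

After i distinct types are collected, each trial gives a new one with probability (10−i)/10, so the expected wait for the next new type is 10/(10−i).
E = 10/10 + 10/9 + 10/8 + 10/7 + 10/6 + 10/5 + 10/4 + 10/3 + 10/2 + 10/1 = 7381/252.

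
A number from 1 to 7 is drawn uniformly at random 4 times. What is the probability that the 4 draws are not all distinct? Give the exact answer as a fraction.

223/343

P(all 4 different) = 7/7 · 6/7 · ··· · 4/7 = 120/343.
P(at least two equal) = 1 − 120/343 = 223/343.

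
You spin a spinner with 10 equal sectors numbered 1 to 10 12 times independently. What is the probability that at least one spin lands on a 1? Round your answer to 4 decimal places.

P(no spin lands on a 1) = (9/10)^12 ≈ 0.2824.
P(at least one) = 1 − 0.2824 = 0.7176.

0.7176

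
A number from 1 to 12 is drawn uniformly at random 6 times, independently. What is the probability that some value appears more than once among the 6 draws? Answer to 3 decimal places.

P(all 6 different) = 12/12 · 11/12 · ··· · 7/12 ≈ 0.223.
P(at least two equal) = 1 − 0.223 = 0.777.

0.777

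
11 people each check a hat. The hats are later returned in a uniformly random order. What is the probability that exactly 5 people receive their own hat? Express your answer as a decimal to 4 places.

0.0031

Choose which 5 of the 11 are fixed: C(11,5) = 462 ways.
The remaining 6 must have no fixed point: D(6) = 265.
P = 462·265/39916800 = 53/17280 ≈ 0.0031.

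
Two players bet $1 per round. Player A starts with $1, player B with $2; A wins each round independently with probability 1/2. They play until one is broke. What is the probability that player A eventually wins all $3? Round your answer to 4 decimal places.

With a fair step, P(i) = ½P(i−1) + ½P(i+1) with P(0)=0, P(3)=1 has the linear solution P(i) = i/3.
P(1) = 1/3 ≈ 0.3333.

0.3333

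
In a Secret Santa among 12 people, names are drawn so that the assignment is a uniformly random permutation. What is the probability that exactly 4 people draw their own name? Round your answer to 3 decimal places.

0.015

Choose which 4 of the 12 are fixed: C(12,4) = 495 ways.
The remaining 8 must have no fixed point: D(8) = 14833.
P = 495·14833/479001600 = 2119/138240 ≈ 0.015.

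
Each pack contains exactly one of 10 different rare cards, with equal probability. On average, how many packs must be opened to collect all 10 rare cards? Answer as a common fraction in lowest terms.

After i distinct types are collected, each trial gives a new one with probability (10−i)/10, so the expected wait for the next new type is 10/(10−i).
E = 10/10 + 10/9 + 10/8 + 10/7 + 10/6 + 10/5 + 10/4 + 10/3 + 10/2 + 10/1 = 7381/252.

7381/252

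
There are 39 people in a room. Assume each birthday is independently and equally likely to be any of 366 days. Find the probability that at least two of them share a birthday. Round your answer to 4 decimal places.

It's easier to compute the probability that all 39 are distinct.
P(all distinct) = 366/366 · 365/366 · ··· · 328/366 ≈ 0.1225.
So the probability of at least one match is 1 − 0.1225 = 0.8775.

0.8775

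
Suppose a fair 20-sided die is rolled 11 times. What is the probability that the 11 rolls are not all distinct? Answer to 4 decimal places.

P(all 11 different) = 20/20 · 19/20 · ··· · 10/20 ≈ 0.0327.
P(at least two equal) = 1 − 0.0327 = 0.9673.

0.9673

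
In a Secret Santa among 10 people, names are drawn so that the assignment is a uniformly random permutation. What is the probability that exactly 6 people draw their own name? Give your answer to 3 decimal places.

0.001

Choose which 6 of the 10 are fixed: C(10,6) = 210 ways.
The remaining 4 must have no fixed point: D(4) = 9.
P = 210·9/3628800 = 1/1920 ≈ 0.001.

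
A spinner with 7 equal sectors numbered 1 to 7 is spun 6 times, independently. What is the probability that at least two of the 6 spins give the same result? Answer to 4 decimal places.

0.9572

P(all 6 different) = 7/7 · 6/7 · ··· · 2/7 ≈ 0.0428.
P(at least two equal) = 1 − 0.0428 = 0.9572.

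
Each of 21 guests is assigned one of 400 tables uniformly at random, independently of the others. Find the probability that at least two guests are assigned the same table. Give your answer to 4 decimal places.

It's easier to compute the probability that all 21 are distinct.
P(all distinct) = 400/400 · 399/400 · ··· · 380/400 ≈ 0.5861.
So the probability of at least one match is 1 − 0.5861 = 0.4139.

0.4139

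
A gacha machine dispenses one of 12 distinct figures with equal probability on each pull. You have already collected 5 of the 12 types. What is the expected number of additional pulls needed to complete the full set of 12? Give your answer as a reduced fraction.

1089/35

Starting from 5 distinct types, each trial gives a new one with probability (12−i)/12 when i types are held, so the wait for the next new type is 12/(12−i).
E = 12/7 + 12/6 + 12/5 + 12/4 + 12/3 + 12/2 + 12/1 = 1089/35.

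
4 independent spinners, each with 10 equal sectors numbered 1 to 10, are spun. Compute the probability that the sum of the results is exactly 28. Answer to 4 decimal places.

There are 10^4 = 10000 equally likely outcomes.
The number of ordered 4-tuples from {1,…,10} summing to 28 is 415.
P(sum = 28) = 415/10000 = 83/2000 ≈ 0.0415.

0.0415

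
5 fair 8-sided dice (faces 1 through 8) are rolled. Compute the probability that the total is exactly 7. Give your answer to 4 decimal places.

There are 8^5 = 32768 equally likely outcomes.
The number of ordered 5-tuples from {1,…,8} summing to 7 is 15.
P(sum = 7) = 15/32768 ≈ 0.0005.

0.0005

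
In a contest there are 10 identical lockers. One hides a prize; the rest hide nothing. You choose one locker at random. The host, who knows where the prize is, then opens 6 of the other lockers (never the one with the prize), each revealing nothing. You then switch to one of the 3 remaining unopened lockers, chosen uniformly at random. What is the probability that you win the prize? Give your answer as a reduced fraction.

3/10

Your original locker holds the prize with probability 1/10, so the other 9 collectively hold it with probability 9/10.
The host can always find 6 empty lockers to open, so the reveals don't change that 9/10; it is now spread over the 3 remaining unopened lockers.
P(win by switching) = (9/10) · (1/3) = 3/10.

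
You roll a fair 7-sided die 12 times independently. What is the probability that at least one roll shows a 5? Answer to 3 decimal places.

P(no roll shows a 5) = (6/7)^12 ≈ 0.157.
P(at least one) = 1 − 0.157 = 0.843.

0.843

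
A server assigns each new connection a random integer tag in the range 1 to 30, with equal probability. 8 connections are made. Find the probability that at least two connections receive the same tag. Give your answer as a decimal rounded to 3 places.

0.640

It's easier to compute the probability that all 8 are distinct.
P(all distinct) = 30/30 · 29/30 · ··· · 23/30 ≈ 0.360.
So the probability of at least one match is 1 − 0.360 = 0.640.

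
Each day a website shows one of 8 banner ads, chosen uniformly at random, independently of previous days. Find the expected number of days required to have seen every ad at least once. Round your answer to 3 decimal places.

21.743

After i distinct types are collected, each trial gives a new one with probability (8−i)/8, so the expected wait for the next new type is 8/(8−i).
E = 8/8 + 8/7 + 8/6 + 8/5 + 8/4 + 8/3 + 8/2 + 8/1 = 761/35 ≈ 21.743.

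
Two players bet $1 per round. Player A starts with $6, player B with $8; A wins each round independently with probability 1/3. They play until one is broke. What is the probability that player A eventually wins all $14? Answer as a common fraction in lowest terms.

21/5461

Let r = q/p = (2/3)/(1/3) = 2. The recurrence P(i) = p·P(i+1) + q·P(i−1) with P(0)=0, P(14)=1 gives P(i) = (1 − r^i)/(1 − r^14).
P(6) = (1 − (2)^6) / (1 − (2)^14) = 21/5461.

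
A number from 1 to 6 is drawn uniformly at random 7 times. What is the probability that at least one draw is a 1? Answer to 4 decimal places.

P(no draw is a 1) = (5/6)^7 ≈ 0.2791.
P(at least one) = 1 − 0.2791 = 0.7209.

0.7209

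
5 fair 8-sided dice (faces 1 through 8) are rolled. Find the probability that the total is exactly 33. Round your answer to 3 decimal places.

0.010

There are 8^5 = 32768 equally likely outcomes.
The number of ordered 5-tuples from {1,…,8} summing to 33 is 330.
P(sum = 33) = 330/32768 = 165/16384 ≈ 0.010.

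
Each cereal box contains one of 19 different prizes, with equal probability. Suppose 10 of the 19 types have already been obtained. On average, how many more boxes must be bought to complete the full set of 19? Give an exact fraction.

Starting from 10 distinct types, each trial gives a new one with probability (19−i)/19 when i types are held, so the wait for the next new type is 19/(19−i).
E = 19/9 + 19/8 + 19/7 + 19/6 + 19/5 + 19/4 + 19/3 + 19/2 + 19/1 = 135451/2520.

135451/2520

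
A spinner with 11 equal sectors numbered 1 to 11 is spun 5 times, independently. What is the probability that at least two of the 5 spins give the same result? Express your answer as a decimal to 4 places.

0.6558

P(all 5 different) = 11/11 · 10/11 · ··· · 7/11 ≈ 0.3442.
P(at least two equal) = 1 − 0.3442 = 0.6558.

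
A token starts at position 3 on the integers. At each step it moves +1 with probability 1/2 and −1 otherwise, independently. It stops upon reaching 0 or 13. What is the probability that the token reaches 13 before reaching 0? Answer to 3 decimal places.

With a fair step, P(i) = ½P(i−1) + ½P(i+1) with P(0)=0, P(13)=1 has the linear solution P(i) = i/13.
P(3) = 3/13 ≈ 0.231.

0.231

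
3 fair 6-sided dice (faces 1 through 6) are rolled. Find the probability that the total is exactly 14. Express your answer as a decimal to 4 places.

There are 6^3 = 216 equally likely outcomes.
The number of ordered 3-tuples from {1,…,6} summing to 14 is 15.
P(sum = 14) = 15/216 = 5/72 ≈ 0.0694.

0.0694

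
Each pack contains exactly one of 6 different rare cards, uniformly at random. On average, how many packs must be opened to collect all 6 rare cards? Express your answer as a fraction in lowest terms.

147/10

After i distinct types are collected, each trial gives a new one with probability (6−i)/6, so the expected wait for the next new type is 6/(6−i).
E = 6/6 + 6/5 + 6/4 + 6/3 + 6/2 + 6/1 = 147/10.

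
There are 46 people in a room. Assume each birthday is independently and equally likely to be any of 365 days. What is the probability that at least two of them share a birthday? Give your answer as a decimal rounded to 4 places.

It's easier to compute the probability that all 46 are distinct.
P(all distinct) = 365/365 · 364/365 · ··· · 320/365 ≈ 0.0517.
So the probability of at least one match is 1 − 0.0517 = 0.9483.

0.9483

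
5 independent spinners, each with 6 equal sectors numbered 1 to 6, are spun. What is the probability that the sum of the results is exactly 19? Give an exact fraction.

There are 6^5 = 7776 equally likely outcomes.
The number of ordered 5-tuples from {1,…,6} summing to 19 is 735.
P(sum = 19) = 735/7776 = 245/2592.

245/2592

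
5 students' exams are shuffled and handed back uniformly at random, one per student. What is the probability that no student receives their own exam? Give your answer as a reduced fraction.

This is the derangement probability: permutations of 5 with no fixed point.
D(5) = 5! · (1 − 1/1! + 1/2! − ··· + (−1)^5/5!) = 44.
P = 44/120 = 11/30.

11/30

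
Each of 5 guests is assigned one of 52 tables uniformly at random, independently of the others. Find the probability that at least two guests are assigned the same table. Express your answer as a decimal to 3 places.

0.180

It's easier to compute the probability that all 5 are distinct.
P(all distinct) = 52/52 · 51/52 · ··· · 48/52 ≈ 0.820.
So the probability of at least one match is 1 − 0.820 = 0.180.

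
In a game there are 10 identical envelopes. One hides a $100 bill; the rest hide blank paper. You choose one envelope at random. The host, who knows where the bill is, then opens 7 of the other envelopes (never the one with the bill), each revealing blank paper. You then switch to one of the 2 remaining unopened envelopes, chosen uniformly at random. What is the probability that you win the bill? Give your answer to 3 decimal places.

Your original envelope holds the bill with probability 1/10, so the other 9 collectively hold it with probability 9/10.
The host can always find 7 empty envelopes to open, so the reveals don't change that 9/10; it is now spread over the 2 remaining unopened envelopes.
P(win by switching) = (9/10) · (1/2) = 9/20 ≈ 0.450.

0.450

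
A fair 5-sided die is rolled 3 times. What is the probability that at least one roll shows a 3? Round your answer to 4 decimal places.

0.4880

P(no roll shows a 3) = (4/5)^3 ≈ 0.5120.
P(at least one) = 1 − 0.5120 = 0.4880.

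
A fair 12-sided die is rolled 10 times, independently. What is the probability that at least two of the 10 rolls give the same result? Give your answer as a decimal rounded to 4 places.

P(all 10 different) = 12/12 · 11/12 · ··· · 3/12 ≈ 0.0039.
P(at least two equal) = 1 − 0.0039 = 0.9961.

0.9961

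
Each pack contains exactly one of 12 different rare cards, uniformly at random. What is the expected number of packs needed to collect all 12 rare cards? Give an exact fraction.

After i distinct types are collected, each trial gives a new one with probability (12−i)/12, so the expected wait for the next new type is 12/(12−i).
E = 12/12 + 12/11 + 12/10 + 12/9 + 12/8 + 12/7 + 12/6 + 12/5 + 12/4 + 12/3 + 12/2 + 12/1 = 86021/2310.

86021/2310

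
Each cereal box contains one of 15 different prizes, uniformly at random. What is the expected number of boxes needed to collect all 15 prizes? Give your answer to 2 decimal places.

After i distinct types are collected, each trial gives a new one with probability (15−i)/15, so the expected wait for the next new type is 15/(15−i).
E = 15/15 + 15/14 + 15/13 + 15/12 + 15/11 + 15/10 + 15/9 + 15/8 + 15/7 + 15/6 + 15/5 + 15/4 + 15/3 + 15/2 + 15/1 = 1195757/24024 ≈ 49.77.

49.77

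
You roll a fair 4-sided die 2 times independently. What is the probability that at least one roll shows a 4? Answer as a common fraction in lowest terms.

P(no roll shows a 4) = (3/4)^2 = 9/16.
P(at least one) = 1 − 9/16 = 7/16.

7/16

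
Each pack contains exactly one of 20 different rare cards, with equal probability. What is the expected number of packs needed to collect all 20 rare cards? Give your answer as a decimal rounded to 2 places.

After i distinct types are collected, each trial gives a new one with probability (20−i)/20, so the expected wait for the next new type is 20/(20−i).
E = 20/20 + 20/19 + 20/18 + 20/17 + 20/16 + 20/15 + 20/14 + 20/13 + 20/12 + 20/11 + 20/10 + 20/9 + 20/8 + 20/7 + 20/6 + 20/5 + 20/4 + 20/3 + 20/2 + 20/1 = 279175675/3879876 ≈ 71.95.

71.95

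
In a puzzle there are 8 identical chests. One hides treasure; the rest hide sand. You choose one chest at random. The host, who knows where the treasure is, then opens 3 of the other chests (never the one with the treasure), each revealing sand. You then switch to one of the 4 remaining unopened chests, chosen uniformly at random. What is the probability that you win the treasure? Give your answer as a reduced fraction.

Your original chest holds the treasure with probability 1/8, so the other 7 collectively hold it with probability 7/8.
The host can always find 3 empty chests to open, so the reveals don't change that 7/8; it is now spread over the 4 remaining unopened chests.
P(win by switching) = (7/8) · (1/4) = 7/32.

7/32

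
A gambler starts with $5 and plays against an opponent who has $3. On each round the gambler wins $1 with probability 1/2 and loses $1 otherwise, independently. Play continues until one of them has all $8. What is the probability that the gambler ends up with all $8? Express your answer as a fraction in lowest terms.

5/8

With a fair step, P(i) = ½P(i−1) + ½P(i+1) with P(0)=0, P(8)=1 has the linear solution P(i) = i/8.
P(5) = 5/8.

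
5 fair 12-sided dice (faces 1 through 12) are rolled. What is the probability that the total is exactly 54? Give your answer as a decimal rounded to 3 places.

There are 12^5 = 248832 equally likely outcomes.
The number of ordered 5-tuples from {1,…,12} summing to 54 is 210.
P(sum = 54) = 210/248832 = 35/41472 ≈ 0.001.

0.001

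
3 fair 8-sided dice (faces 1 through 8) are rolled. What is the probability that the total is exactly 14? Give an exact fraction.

There are 8^3 = 512 equally likely outcomes.
The number of ordered 3-tuples from {1,…,8} summing to 14 is 48.
P(sum = 14) = 48/512 = 3/32.

3/32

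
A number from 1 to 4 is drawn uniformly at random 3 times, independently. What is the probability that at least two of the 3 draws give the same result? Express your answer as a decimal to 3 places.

P(all 3 different) = 4/4 · 3/4 · ··· · 2/4 ≈ 0.375.
P(at least two equal) = 1 − 0.375 = 0.625.

0.625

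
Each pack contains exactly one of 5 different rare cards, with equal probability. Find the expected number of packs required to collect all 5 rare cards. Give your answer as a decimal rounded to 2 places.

After i distinct types are collected, each trial gives a new one with probability (5−i)/5, so the expected wait for the next new type is 5/(5−i).
E = 5/5 + 5/4 + 5/3 + 5/2 + 5/1 = 137/12 ≈ 11.42.

11.42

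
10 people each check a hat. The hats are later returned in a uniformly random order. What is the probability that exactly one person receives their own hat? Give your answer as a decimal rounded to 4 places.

0.3679

Choose which one is fixed: C(10,1) = 10 ways.
The remaining 9 must have no fixed point: D(9) = 133496.
P = 10·133496/3628800 = 16687/45360 ≈ 0.3679.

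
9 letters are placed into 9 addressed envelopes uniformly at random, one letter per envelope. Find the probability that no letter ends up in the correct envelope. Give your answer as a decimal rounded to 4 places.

This is the derangement probability: permutations of 9 with no fixed point.
D(9) = 9! · (1 − 1/1! + 1/2! − ··· + (−1)^9/9!) = 133496.
P = 133496/362880 = 16687/45360 ≈ 0.3679.

0.3679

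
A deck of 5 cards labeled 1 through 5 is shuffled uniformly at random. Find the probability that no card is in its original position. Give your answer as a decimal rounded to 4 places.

This is the derangement probability: permutations of 5 with no fixed point.
D(5) = 5! · (1 − 1/1! + 1/2! − ··· + (−1)^5/5!) = 44.
P = 44/120 = 11/30 ≈ 0.3667.

0.3667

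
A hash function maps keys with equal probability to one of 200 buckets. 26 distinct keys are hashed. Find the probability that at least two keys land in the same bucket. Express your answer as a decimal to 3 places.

0.817

It's easier to compute the probability that all 26 are distinct.
P(all distinct) = 200/200 · 199/200 · ··· · 175/200 ≈ 0.183.
So the probability of at least one match is 1 − 0.183 = 0.817.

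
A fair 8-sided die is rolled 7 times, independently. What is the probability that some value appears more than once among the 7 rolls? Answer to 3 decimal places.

0.981

P(all 7 different) = 8/8 · 7/8 · ··· · 2/8 ≈ 0.019.
P(at least two equal) = 1 − 0.019 = 0.981.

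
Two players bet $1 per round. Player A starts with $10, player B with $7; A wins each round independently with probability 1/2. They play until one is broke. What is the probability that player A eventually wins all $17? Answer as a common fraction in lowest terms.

10/17

With a fair step, P(i) = ½P(i−1) + ½P(i+1) with P(0)=0, P(17)=1 has the linear solution P(i) = i/17.
P(10) = 10/17.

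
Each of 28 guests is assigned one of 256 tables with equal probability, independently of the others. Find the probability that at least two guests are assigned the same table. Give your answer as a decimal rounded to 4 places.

It's easier to compute the probability that all 28 are distinct.
P(all distinct) = 256/256 · 255/256 · ··· · 229/256 ≈ 0.2160.
So the probability of at least one match is 1 − 0.2160 = 0.7840.

0.7840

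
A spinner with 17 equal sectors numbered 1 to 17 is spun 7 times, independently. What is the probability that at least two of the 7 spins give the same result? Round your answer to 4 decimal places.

0.7611

P(all 7 different) = 17/17 · 16/17 · ··· · 11/17 ≈ 0.2389.
P(at least two equal) = 1 − 0.2389 = 0.7611.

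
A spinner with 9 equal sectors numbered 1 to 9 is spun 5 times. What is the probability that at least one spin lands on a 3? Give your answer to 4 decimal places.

P(no spin lands on a 3) = (8/9)^5 ≈ 0.5549.
P(at least one) = 1 − 0.5549 = 0.4451.

0.4451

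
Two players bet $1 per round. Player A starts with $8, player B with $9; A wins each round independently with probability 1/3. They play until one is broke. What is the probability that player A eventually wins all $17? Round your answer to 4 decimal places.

Let r = q/p = (2/3)/(1/3) = 2. The recurrence P(i) = p·P(i+1) + q·P(i−1) with P(0)=0, P(17)=1 gives P(i) = (1 − r^i)/(1 − r^17).
P(8) = (1 − (2)^8) / (1 − (2)^17) = 255/131071 ≈ 0.0019.

0.0019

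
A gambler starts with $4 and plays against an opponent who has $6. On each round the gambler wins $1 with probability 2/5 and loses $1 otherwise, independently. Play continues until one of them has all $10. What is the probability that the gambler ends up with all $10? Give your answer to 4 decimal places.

Let r = q/p = (3/5)/(2/5) = 3/2. The recurrence P(i) = p·P(i+1) + q·P(i−1) with P(0)=0, P(10)=1 gives P(i) = (1 − r^i)/(1 − r^10).
P(4) = (1 − (3/2)^4) / (1 − (3/2)^10) = 832/11605 ≈ 0.0717.

0.0717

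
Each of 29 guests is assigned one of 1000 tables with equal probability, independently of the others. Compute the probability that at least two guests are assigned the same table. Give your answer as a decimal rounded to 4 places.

0.3363

It's easier to compute the probability that all 29 are distinct.
P(all distinct) = 1000/1000 · 999/1000 · ··· · 972/1000 ≈ 0.6637.
So the probability of at least one match is 1 − 0.6637 = 0.3363.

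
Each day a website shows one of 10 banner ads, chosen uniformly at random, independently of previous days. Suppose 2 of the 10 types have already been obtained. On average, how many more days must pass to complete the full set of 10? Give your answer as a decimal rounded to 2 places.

27.18

Starting from 2 distinct types, each trial gives a new one with probability (10−i)/10 when i types are held, so the wait for the next new type is 10/(10−i).
E = 10/8 + 10/7 + 10/6 + 10/5 + 10/4 + 10/3 + 10/2 + 10/1 = 761/28 ≈ 27.18.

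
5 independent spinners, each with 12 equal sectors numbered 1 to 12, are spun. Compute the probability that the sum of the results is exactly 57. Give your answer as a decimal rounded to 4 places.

There are 12^5 = 248832 equally likely outcomes.
The number of ordered 5-tuples from {1,…,12} summing to 57 is 35.
P(sum = 57) = 35/248832 ≈ 0.0001.

0.0001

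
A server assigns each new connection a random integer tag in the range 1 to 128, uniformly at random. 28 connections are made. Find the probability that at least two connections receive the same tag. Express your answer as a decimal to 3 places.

It's easier to compute the probability that all 28 are distinct.
P(all distinct) = 128/128 · 127/128 · ··· · 101/128 ≈ 0.041.
So the probability of at least one match is 1 − 0.041 = 0.959.

0.959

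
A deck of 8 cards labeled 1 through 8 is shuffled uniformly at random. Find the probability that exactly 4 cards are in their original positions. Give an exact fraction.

Choose which 4 of the 8 are fixed: C(8,4) = 70 ways.
The remaining 4 must have no fixed point: D(4) = 9.
P = 70·9/40320 = 1/64.

1/64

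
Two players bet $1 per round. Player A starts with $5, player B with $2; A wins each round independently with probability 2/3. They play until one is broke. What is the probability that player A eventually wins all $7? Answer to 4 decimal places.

Let r = q/p = (1/3)/(2/3) = 1/2. The recurrence P(i) = p·P(i+1) + q·P(i−1) with P(0)=0, P(7)=1 gives P(i) = (1 − r^i)/(1 − r^7).
P(5) = (1 − (1/2)^5) / (1 − (1/2)^7) = 124/127 ≈ 0.9764.

0.9764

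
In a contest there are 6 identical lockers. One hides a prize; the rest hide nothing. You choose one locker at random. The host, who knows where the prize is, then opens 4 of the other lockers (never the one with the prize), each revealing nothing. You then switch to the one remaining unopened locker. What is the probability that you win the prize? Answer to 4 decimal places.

0.8333

Your original locker holds the prize with probability 1/6, so the other 5 collectively hold it with probability 5/6.
The host can always find 4 empty lockers to open, so the reveals don't change that 5/6; it is now spread over the 1 remaining unopened locker.
P(win by switching) = (5/6) · (1/1) = 5/6 ≈ 0.8333.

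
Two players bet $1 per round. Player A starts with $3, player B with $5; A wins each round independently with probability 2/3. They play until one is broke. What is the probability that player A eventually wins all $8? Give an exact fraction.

Let r = q/p = (1/3)/(2/3) = 1/2. The recurrence P(i) = p·P(i+1) + q·P(i−1) with P(0)=0, P(8)=1 gives P(i) = (1 − r^i)/(1 − r^8).
P(3) = (1 − (1/2)^3) / (1 − (1/2)^8) = 224/255.

224/255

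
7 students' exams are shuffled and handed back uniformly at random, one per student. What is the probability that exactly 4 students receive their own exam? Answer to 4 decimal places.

Choose which 4 of the 7 are fixed: C(7,4) = 35 ways.
The remaining 3 must have no fixed point: D(3) = 2.
P = 35·2/5040 = 1/72 ≈ 0.0139.

0.0139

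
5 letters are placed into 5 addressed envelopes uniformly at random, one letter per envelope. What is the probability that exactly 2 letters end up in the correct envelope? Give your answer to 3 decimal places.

Choose which 2 of the 5 are fixed: C(5,2) = 10 ways.
The remaining 3 must have no fixed point: D(3) = 2.
P = 10·2/120 = 1/6 ≈ 0.167.

0.167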